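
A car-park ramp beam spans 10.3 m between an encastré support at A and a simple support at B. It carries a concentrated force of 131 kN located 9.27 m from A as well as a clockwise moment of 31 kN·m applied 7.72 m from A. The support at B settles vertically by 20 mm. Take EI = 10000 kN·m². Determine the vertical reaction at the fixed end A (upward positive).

R_A = 15.9 kN

Choose R_B as the redundant. The primary structure is the cantilever fixed at A.
Primary-structure tip deflection at B by superposition:
  point load 131 at a = 9.27: Pa²(3L − a)/(6EI) = 40582/EI
  clockwise couple 31 at a = 7.72: M₀a(2L − a)/(2EI) = 1541/EI
  δ_0 = 42123/EI
Flexibility coefficient — unit upward force at B: δ_{BB} = L³/(3EI) = 364.2/EI.
With EI = 10000 kN·m²: δ_0 = 4.2123 m and δ_{BB} = 0.036424 m/kN.
Compatibility — the beam at B must follow the support down by 0.02 m: δ_0 − R_B·δ_{BB} = 0.02, so R_B = (4.2123 − 0.02)/0.036424 = 115.1 kN.
Vertical equilibrium: R_A = ΣP − R_B = 131 − 115.1 = 15.9 kN.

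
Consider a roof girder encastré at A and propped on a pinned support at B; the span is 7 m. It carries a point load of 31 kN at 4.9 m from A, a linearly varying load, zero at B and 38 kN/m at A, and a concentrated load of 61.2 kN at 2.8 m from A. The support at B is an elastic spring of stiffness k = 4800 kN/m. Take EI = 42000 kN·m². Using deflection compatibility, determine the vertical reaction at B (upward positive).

Release the roller at B. Primary structure: cantilever fixed at A.
Primary-structure tip deflection at B by superposition:
  point load 31 at a = 4.9: Pa²(3L − a)/(6EI) = 1997/EI
  triangular load, peak 38 at the fixed end: w₀L⁴/(30EI) = 3041/EI
  point load 61.2 at a = 2.8: Pa²(3L − a)/(6EI) = 1455/EI
  δ_0 = 6494/EI
Tip deflection under a unit load at B: L³/(3EI) = 114.3/EI.
With EI = 42000 kN·m²: δ_0 = 0.15462 m and δ_{BB} = 0.002722 m/kN.
Compatibility — the spring shortens by R_B/k under the reaction it provides: δ_0 − R_B·δ_{BB} = R_B/k. With 1/k = 0.000208 m/kN, R_B = δ_0 / (δ_{BB} + 1/k) = 0.15462 / (0.002722 + 0.000208) = 52.76 kN.

R_B = 52.76 kN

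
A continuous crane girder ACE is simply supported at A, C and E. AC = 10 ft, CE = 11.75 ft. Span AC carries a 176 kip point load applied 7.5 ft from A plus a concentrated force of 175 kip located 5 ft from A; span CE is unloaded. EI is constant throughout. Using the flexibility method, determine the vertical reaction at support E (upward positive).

R_E = -24.14 kip

Insert a hinge at C; M_C is the redundant, and each span becomes simply supported.
Discontinuity in slope at C on the released structure — sum the simple-span end rotations:
  span AC: point load 176 at a = 7.5: Pab(L + a)/(6LEI) = 962.5/EI
  span AC: point load 175 at a = 5: Pab(L + a)/(6LEI) = 1094/EI
  relative rotation θ_0 = (2056 + 0)/EI = 2056/EI
A unit hogging moment at C produces rotation L₁/(3EI) + L₂/(3EI) = 7.25/EI.
Slope continuity at C: θ_0 = M_C·7.25/EI, so M_C = 2056/7.25 = 283.6 kip·ft (hogging).
Span CE, ΣM about E: R_C^{CE}·11.75 = 0 + 283.6, so R_C^{CE} = 24.14 kip and R_E = 0 − 24.14 = -24.14 kip.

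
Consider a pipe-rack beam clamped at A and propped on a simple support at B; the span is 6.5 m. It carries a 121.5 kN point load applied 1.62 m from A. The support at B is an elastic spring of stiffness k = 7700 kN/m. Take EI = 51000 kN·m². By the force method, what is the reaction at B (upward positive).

R_B = 9.68 kN

Remove the prop at B; the released (primary) structure is a cantilever built in at A.
Downward deflection at the released point B due to the loads:
  point load 121.5 at a = 1.62: Pa²(3L − a)/(6EI) = 950.2/EI
Tip deflection under a unit load at B: L³/(3EI) = 91.54/EI.
With EI = 51000 kN·m²: δ_0 = 0.018632 m and δ_{BB} = 0.001795 m/kN.
Compatibility — the spring shortens by R_B/k under the reaction it provides: δ_0 − R_B·δ_{BB} = R_B/k. With 1/k = 0.00013 m/kN, R_B = δ_0 / (δ_{BB} + 1/k) = 0.018632 / (0.001795 + 0.00013) = 9.68 kN.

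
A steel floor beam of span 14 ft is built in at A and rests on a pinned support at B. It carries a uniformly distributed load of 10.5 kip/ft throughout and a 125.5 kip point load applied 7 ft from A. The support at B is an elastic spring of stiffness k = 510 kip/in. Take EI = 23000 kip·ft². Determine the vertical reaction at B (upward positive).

R_B = 93.96 kip

Choose R_B as the redundant. The primary structure is the cantilever fixed at A.
Downward deflection at the released point B due to the loads:
  UDL 10.5: wL⁴/(8EI) = 50421/EI
  point load 125.5 at a = 7: Pa²(3L − a)/(6EI) = 35872/EI
  δ_0 = 86293/EI
Flexibility coefficient — unit upward force at B: δ_{BB} = L³/(3EI) = 914.7/EI.
With EI = 23000 kip·ft²: δ_0 = 3.7519 ft and δ_{BB} = 0.039768 ft/kip.
Compatibility — the spring shortens by R_B/k under the reaction it provides: δ_0 − R_B·δ_{BB} = R_B/k. With 1/k = 1/(510×12) ft/kip = 0.000163 ft/kip, R_B = δ_0 / (δ_{BB} + 1/k) = 3.7519 / (0.039768 + 0.000163) = 93.96 kip.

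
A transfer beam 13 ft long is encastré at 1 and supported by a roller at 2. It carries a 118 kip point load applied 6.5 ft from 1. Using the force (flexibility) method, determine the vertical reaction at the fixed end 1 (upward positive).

Remove the prop at 2; the released (primary) structure is a cantilever built in at 1.
Primary-structure tip deflection at 2 by superposition:
  point load 118 at a = 6.5: Pa²(3L − a)/(6EI) = 27005/EI
Tip deflection under a unit load at 2: L³/(3EI) = 732.3/EI.
Compatibility at 2: δ_0 − R_2·δ_{22} = 0, so R_2 = 27005/732.3 = 36.88 kip.
Vertical equilibrium: R_1 = ΣP − R_2 = 118 − 36.88 = 81.12 kip.

R_1 = 81.12 kip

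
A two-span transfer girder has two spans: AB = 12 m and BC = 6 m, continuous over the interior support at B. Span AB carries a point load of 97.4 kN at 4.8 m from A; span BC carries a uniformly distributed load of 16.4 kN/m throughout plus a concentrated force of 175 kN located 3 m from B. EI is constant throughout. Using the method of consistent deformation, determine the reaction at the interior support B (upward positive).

R_B = 230.9 kN

Release continuity at B by inserting a hinge; the redundant is the internal moment M_B. The primary structure is two simply-supported spans AB and BC.
Rotations at B on the released spans (each span's end-slope, ×1/EI):
  span AB: point load 97.4 at a = 4.8: Pab(L + a)/(6LEI) = 785.4/EI
  span BC: UDL 16.4: wL³/(24EI) = 147.6/EI
  span BC: point load 175 at a = 3: Pab(L + b)/(6LEI) = 393.8/EI
  relative rotation θ_0 = (785.4 + 541.4)/EI = 1327/EI
A unit hogging moment at B produces rotation L₁/(3EI) + L₂/(3EI) = 6/EI.
Compatibility: M_B·(L₁+L₂)/(3EI) = θ_0, giving M_B = 221.1 kN·m (hogging).
Span AB, ΣM about A with M_B applied at B: R_B^{AB}·12 = 467.5 + 221.1, so R_B^{AB} = 57.39 kN and R_A = 97.4 − 57.39 = 40.01 kN.
Span BC, ΣM about C: R_B^{BC}·6 = 820.2 + 221.1, so R_B^{BC} = 173.6 kN and R_C = 273.4 − 173.6 = 99.84 kN.
R_B = 57.39 + 173.6 = 230.9 kN.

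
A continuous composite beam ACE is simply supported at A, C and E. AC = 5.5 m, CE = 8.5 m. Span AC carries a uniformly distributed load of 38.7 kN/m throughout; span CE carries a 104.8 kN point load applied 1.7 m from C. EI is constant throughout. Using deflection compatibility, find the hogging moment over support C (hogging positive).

M_C = 135.4 kN·m

Insert a hinge at C; M_C is the redundant, and each span becomes simply supported.
Discontinuity in slope at C on the released structure — sum the simple-span end rotations:
  span AC: UDL 38.7: wL³/(24EI) = 268.3/EI
  span CE: point load 104.8 at a = 1.7: Pab(L + b)/(6LEI) = 363.4/EI
  relative rotation θ_0 = (268.3 + 363.4)/EI = 631.7/EI
A unit hogging moment at C produces rotation L₁/(3EI) + L₂/(3EI) = 4.667/EI.
Slope continuity at C: θ_0 = M_C·4.667/EI, so M_C = 631.7/4.667 = 135.4 kN·m (hogging).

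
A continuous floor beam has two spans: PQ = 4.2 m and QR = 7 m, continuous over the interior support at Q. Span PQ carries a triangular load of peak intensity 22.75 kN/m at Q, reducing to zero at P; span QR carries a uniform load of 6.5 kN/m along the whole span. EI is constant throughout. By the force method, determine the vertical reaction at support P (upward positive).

Insert a hinge at Q; M_Q is the redundant, and each span becomes simply supported.
End slopes at the hinge Q, treating each span as simply supported:
  span PQ: triangular load, peak 22.75: w₀L³/(45EI) = 37.46/EI
  span QR: UDL 6.5: wL³/(24EI) = 92.9/EI
  relative rotation θ_0 = (37.46 + 92.9)/EI = 130.4/EI
A unit hogging moment at Q produces rotation L₁/(3EI) + L₂/(3EI) = 3.733/EI.
Slope continuity at Q: θ_0 = M_Q·3.733/EI, so M_Q = 130.4/3.733 = 34.92 kN·m (hogging).
Span PQ, ΣM about P with M_Q applied at Q: R_Q^{PQ}·4.2 = 133.8 + 34.92, so R_Q^{PQ} = 40.16 kN and R_P = 47.77 − 40.16 = 7.612 kN.

R_P = 7.612 kN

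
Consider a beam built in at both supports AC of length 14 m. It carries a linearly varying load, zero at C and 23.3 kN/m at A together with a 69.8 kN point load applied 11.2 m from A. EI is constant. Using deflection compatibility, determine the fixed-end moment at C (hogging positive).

M_C = 277.3 kN·m

Release both end moments; the primary structure is a simply-supported span AC with redundants M_A and M_C.
On the primary (simply-supported) span, the end slopes from the loading are:
  at A: triangular load, peak 23.3: w₀L³/(45EI) = 1421/EI
  at C: triangular load, peak 23.3: 7w₀L³/(360EI) = 1243/EI
  at A: point load 69.8 at a = 11.2: Pab(L + b)/(6LEI) = 437.8/EI
  at C: point load 69.8 at a = 11.2: Pab(L + a)/(6LEI) = 656.7/EI
  θ_A0 = 1859/EI,  θ_C0 = 1900/EI
Flexibility coefficients: a unit moment at one end gives L/(3EI) there and L/(6EI) at the far end, so f₁₁ = f₂₂ = 4.667/EI and f₁₂ = f₂₁ = 2.333/EI.
Compatibility — zero rotation at each built-in end:
  4.667 M_A + 2.333 M_C = 1859
  2.333 M_A + 4.667 M_C = 1900
Solving the pair gives M_A = 259.6 kN·m and M_C = 277.3 kN·m (hogging).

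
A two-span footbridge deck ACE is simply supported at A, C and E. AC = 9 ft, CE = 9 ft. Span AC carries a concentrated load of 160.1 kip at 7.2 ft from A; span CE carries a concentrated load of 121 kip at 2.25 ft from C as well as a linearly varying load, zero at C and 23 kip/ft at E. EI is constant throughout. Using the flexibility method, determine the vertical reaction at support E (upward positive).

R_E = 71.76 kip

Release continuity at C by inserting a hinge; the redundant is the internal moment M_C. The primary structure is two simply-supported spans AC and CE.
Discontinuity in slope at C on the released structure — sum the simple-span end rotations:
  span AC: point load 160.1 at a = 7.2: Pab(L + a)/(6LEI) = 622.5/EI
  span CE: point load 121 at a = 2.25: Pab(L + b)/(6LEI) = 536/EI
  span CE: triangular load, peak 23: 7w₀L³/(360EI) = 326/EI
  relative rotation θ_0 = (622.5 + 862)/EI = 1484/EI
A unit hogging moment at C produces rotation L₁/(3EI) + L₂/(3EI) = 6/EI.
Slope continuity at C: θ_0 = M_C·6/EI, so M_C = 1484/6 = 247.4 kip·ft (hogging).
Span CE, ΣM about E: R_C^{CE}·9 = 1127 + 247.4, so R_C^{CE} = 152.7 kip and R_E = 224.5 − 152.7 = 71.76 kip.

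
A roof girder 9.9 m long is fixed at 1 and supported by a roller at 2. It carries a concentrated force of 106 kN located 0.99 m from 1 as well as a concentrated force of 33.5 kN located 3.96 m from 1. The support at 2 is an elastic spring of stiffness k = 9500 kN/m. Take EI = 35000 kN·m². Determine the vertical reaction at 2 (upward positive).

R_2 = 8.409 kN

Take the reaction at 2 as the redundant and release it; the primary structure is a cantilever fixed at 1.
Primary-structure tip deflection at 2 by superposition:
  point load 106 at a = 0.99: Pa²(3L − a)/(6EI) = 497.1/EI
  point load 33.5 at a = 3.96: Pa²(3L − a)/(6EI) = 2254/EI
  δ_0 = 2751/EI
Flexibility coefficient — unit upward force at 2: δ_{22} = L³/(3EI) = 323.4/EI.
With EI = 35000 kN·m²: δ_0 = 0.078594 m and δ_{22} = 0.009241 m/kN.
Compatibility — the spring shortens by R_2/k under the reaction it provides: δ_0 − R_2·δ_{22} = R_2/k. With 1/k = 0.000105 m/kN, R_2 = δ_0 / (δ_{22} + 1/k) = 0.078594 / (0.009241 + 0.000105) = 8.409 kN.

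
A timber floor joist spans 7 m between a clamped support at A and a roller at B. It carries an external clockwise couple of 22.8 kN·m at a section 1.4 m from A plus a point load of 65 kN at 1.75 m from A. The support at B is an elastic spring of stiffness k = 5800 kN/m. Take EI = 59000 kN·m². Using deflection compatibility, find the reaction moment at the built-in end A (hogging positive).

Release the roller at B. Primary structure: cantilever fixed at A.
Free-end deflection of the primary structure under the applied loading (downward +):
  clockwise couple 22.8 at a = 1.4: M₀a(2L − a)/(2EI) = 201.1/EI
  point load 65 at a = 1.75: Pa²(3L − a)/(6EI) = 638.7/EI
  δ_0 = 839.8/EI
Flexibility coefficient — unit upward force at B: δ_{BB} = L³/(3EI) = 114.3/EI.
With EI = 59000 kN·m²: δ_0 = 0.014233 m and δ_{BB} = 0.001938 m/kN.
Compatibility — the spring shortens by R_B/k under the reaction it provides: δ_0 − R_B·δ_{BB} = R_B/k. With 1/k = 0.000172 m/kN, R_B = δ_0 / (δ_{BB} + 1/k) = 0.014233 / (0.001938 + 0.000172) = 6.745 kN.
Moment equilibrium about A: M_A = Σ(load moments about A) − R_B·L = 136.6 − 6.745×7 = 89.34 kN·m.

M_A = 89.34 kN·m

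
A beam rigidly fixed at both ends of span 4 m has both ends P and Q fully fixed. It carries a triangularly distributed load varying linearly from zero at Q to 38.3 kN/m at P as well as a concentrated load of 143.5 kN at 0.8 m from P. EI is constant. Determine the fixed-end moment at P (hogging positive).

Take the two fixed-end moments M_P, M_Q as redundants; the released structure is the simple span PQ.
On the primary (simply-supported) span, the end slopes from the loading are:
  at P: triangular load, peak 38.3: w₀L³/(45EI) = 54.47/EI
  at Q: triangular load, peak 38.3: 7w₀L³/(360EI) = 47.66/EI
  at P: point load 143.5 at a = 0.8: Pab(L + b)/(6LEI) = 110.2/EI
  at Q: point load 143.5 at a = 0.8: Pab(L + a)/(6LEI) = 73.47/EI
  θ_P0 = 164.7/EI,  θ_Q0 = 121.1/EI
Flexibility coefficients: a unit moment at one end gives L/(3EI) there and L/(6EI) at the far end, so f₁₁ = f₂₂ = 1.333/EI and f₁₂ = f₂₁ = 0.6667/EI.
Compatibility — zero rotation at each built-in end:
  1.333 M_P + 0.6667 M_Q = 164.7
  0.6667 M_P + 1.333 M_Q = 121.1
Solving the pair gives M_P = 104.1 kN·m and M_Q = 38.79 kN·m (hogging).

M_P = 104.1 kN·m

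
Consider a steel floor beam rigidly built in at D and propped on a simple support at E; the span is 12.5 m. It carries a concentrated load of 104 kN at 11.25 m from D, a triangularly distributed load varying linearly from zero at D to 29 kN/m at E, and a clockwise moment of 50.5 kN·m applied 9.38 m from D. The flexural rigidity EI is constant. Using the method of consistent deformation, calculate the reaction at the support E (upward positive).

Take the reaction at E as the redundant and release it; the primary structure is a cantilever fixed at D.
Deflection at E on the released cantilever, summing each load's contribution:
  point load 104 at a = 11.25: Pa²(3L − a)/(6EI) = 57586/EI
  triangular load, peak 29 at the free end: 11w₀L⁴/(120EI) = 64901/EI
  clockwise couple 50.5 at a = 9.38: M₀a(2L − a)/(2EI) = 3700/EI
  δ_0 = 126186/EI
Tip deflection under a unit load at E: L³/(3EI) = 651/EI.
The prop prevents deflection at E: R_E = δ_0/δ_{EE} = 126186/651 = 193.8 kN.

R_E = 193.8 kN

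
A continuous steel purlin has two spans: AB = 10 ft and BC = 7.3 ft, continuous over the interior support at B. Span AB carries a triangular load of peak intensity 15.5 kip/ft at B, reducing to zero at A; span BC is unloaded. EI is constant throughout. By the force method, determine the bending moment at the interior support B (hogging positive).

Release continuity at B by inserting a hinge; the redundant is the internal moment M_B. The primary structure is two simply-supported spans AB and BC.
Rotations at B on the released spans (each span's end-slope, ×1/EI):
  span AB: triangular load, peak 15.5: w₀L³/(45EI) = 344.4/EI
  relative rotation θ_0 = (344.4 + 0)/EI = 344.4/EI
A unit hogging moment at B produces rotation L₁/(3EI) + L₂/(3EI) = 5.767/EI.
Slope continuity at B: θ_0 = M_B·5.767/EI, so M_B = 344.4/5.767 = 59.73 kip·ft (hogging).

M_B = 59.73 kip·ft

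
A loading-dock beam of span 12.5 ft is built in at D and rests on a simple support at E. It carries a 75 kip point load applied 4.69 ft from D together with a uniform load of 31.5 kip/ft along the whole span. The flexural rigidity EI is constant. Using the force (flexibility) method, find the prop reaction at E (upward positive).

R_E = 161.5 kip

Remove the prop at E; the released (primary) structure is a cantilever built in at D.
Primary-structure tip deflection at E by superposition:
  point load 75 at a = 4.69: Pa²(3L − a)/(6EI) = 9021/EI
  UDL 31.5: wL⁴/(8EI) = 96130/EI
  δ_0 = 105152/EI
Tip deflection under a unit load at E: L³/(3EI) = 651/EI.
Compatibility at E: δ_0 − R_E·δ_{EE} = 0, so R_E = 105152/651 = 161.5 kip.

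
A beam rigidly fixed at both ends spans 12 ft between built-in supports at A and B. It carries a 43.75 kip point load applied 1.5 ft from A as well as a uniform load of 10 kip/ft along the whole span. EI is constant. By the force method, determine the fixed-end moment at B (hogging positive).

M_B = 127.2 kip·ft

Take the two fixed-end moments M_A, M_B as redundants; the released structure is the simple span AB.
End rotations of the released simple span under the applied load (×1/EI):
  at A: point load 43.75 at a = 1.5: Pab(L + b)/(6LEI) = 215.3/EI
  at B: point load 43.75 at a = 1.5: Pab(L + a)/(6LEI) = 129.2/EI
  at A: UDL 10: wL³/(24EI) = 720/EI
  at B: UDL 10: wL³/(24EI) = 720/EI
  θ_A0 = 935.3/EI,  θ_B0 = 849.2/EI
Flexibility coefficients: a unit moment at one end gives L/(3EI) there and L/(6EI) at the far end, so f₁₁ = f₂₂ = 4/EI and f₁₂ = f₂₁ = 2/EI.
Compatibility — zero rotation at each built-in end:
  4 M_A + 2 M_B = 935.3
  2 M_A + 4 M_B = 849.2
Solving the pair gives M_A = 170.2 kip·ft and M_B = 127.2 kip·ft (hogging).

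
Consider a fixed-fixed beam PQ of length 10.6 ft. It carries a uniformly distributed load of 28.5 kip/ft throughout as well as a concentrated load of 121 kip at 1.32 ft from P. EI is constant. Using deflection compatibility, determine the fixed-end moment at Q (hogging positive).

M_Q = 284.3 kip·ft

Take the two fixed-end moments M_P, M_Q as redundants; the released structure is the simple span PQ.
End rotations of the released simple span under the applied load (×1/EI):
  at P: UDL 28.5: wL³/(24EI) = 1414/EI
  at Q: UDL 28.5: wL³/(24EI) = 1414/EI
  at P: point load 121 at a = 1.32: Pab(L + b)/(6LEI) = 463.3/EI
  at Q: point load 121 at a = 1.32: Pab(L + a)/(6LEI) = 277.8/EI
  θ_P0 = 1878/EI,  θ_Q0 = 1692/EI
Flexibility coefficients: a unit moment at one end gives L/(3EI) there and L/(6EI) at the far end, so f₁₁ = f₂₂ = 3.533/EI and f₁₂ = f₂₁ = 1.767/EI.
Compatibility — zero rotation at each built-in end:
  3.533 M_P + 1.767 M_Q = 1878
  1.767 M_P + 3.533 M_Q = 1692
Solving the pair gives M_P = 389.3 kip·ft and M_Q = 284.3 kip·ft (hogging).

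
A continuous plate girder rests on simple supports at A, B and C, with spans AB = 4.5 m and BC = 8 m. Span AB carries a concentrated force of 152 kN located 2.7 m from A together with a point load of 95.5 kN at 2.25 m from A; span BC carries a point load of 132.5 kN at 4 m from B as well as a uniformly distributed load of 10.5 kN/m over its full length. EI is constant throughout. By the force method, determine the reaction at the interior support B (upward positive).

R_B = 336.5 kN

Insert a hinge at B; M_B is the redundant, and each span becomes simply supported.
End slopes at the hinge B, treating each span as simply supported:
  span AB: point load 152 at a = 2.7: Pab(L + a)/(6LEI) = 197/EI
  span AB: point load 95.5 at a = 2.25: Pab(L + a)/(6LEI) = 120.9/EI
  span BC: point load 132.5 at a = 4: Pab(L + b)/(6LEI) = 530/EI
  span BC: UDL 10.5: wL³/(24EI) = 224/EI
  relative rotation θ_0 = (317.9 + 754)/EI = 1072/EI
A unit hogging moment at B produces rotation L₁/(3EI) + L₂/(3EI) = 4.167/EI.
Slope continuity at B: θ_0 = M_B·4.167/EI, so M_B = 1072/4.167 = 257.2 kN·m (hogging).
Span AB, ΣM about A with M_B applied at B: R_B^{AB}·4.5 = 625.3 + 257.2, so R_B^{AB} = 196.1 kN and R_A = 247.5 − 196.1 = 51.38 kN.
Span BC, ΣM about C: R_B^{BC}·8 = 866 + 257.2, so R_B^{BC} = 140.4 kN and R_C = 216.5 − 140.4 = 76.09 kN.
R_B = 196.1 + 140.4 = 336.5 kN.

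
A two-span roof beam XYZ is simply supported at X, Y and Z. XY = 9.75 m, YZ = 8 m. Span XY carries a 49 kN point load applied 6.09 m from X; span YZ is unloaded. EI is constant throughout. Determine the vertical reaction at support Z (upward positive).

Release continuity at Y by inserting a hinge; the redundant is the internal moment M_Y. The primary structure is two simply-supported spans XY and YZ.
Rotations at Y on the released spans (each span's end-slope, ×1/EI):
  span XY: point load 49 at a = 6.09: Pab(L + a)/(6LEI) = 295.7/EI
  relative rotation θ_0 = (295.7 + 0)/EI = 295.7/EI
A unit hogging moment at Y produces rotation L₁/(3EI) + L₂/(3EI) = 5.917/EI.
Compatibility: M_Y·(L₁+L₂)/(3EI) = θ_0, giving M_Y = 49.98 kN·m (hogging).
Span YZ, ΣM about Z: R_Y^{YZ}·8 = 0 + 49.98, so R_Y^{YZ} = 6.248 kN and R_Z = 0 − 6.248 = -6.248 kN.

R_Z = -6.248 kN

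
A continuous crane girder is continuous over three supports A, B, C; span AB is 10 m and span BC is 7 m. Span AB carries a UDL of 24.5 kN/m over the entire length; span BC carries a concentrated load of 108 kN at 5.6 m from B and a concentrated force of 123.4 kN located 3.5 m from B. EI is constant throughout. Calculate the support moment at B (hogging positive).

Take M_B as the redundant. Released structure: two simple spans AB and BC with a hinge at B.
End slopes at the hinge B, treating each span as simply supported:
  span AB: UDL 24.5: wL³/(24EI) = 1021/EI
  span BC: point load 108 at a = 5.6: Pab(L + b)/(6LEI) = 169.3/EI
  span BC: point load 123.4 at a = 3.5: Pab(L + b)/(6LEI) = 377.9/EI
  relative rotation θ_0 = (1021 + 547.3)/EI = 1568/EI
A unit hogging moment at B produces rotation L₁/(3EI) + L₂/(3EI) = 5.667/EI.
Compatibility: M_B·(L₁+L₂)/(3EI) = θ_0, giving M_B = 276.7 kN·m (hogging).

M_B = 276.7 kN·m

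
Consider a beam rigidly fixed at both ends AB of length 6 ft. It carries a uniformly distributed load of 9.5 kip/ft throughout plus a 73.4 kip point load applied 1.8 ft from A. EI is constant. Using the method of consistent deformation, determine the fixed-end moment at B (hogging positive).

Take the two fixed-end moments M_A, M_B as redundants; the released structure is the simple span AB.
End rotations of the released simple span under the applied load (×1/EI):
  at A: UDL 9.5: wL³/(24EI) = 85.5/EI
  at B: UDL 9.5: wL³/(24EI) = 85.5/EI
  at A: point load 73.4 at a = 1.8: Pab(L + b)/(6LEI) = 157.2/EI
  at B: point load 73.4 at a = 1.8: Pab(L + a)/(6LEI) = 120.2/EI
  θ_A0 = 242.7/EI,  θ_B0 = 205.7/EI
Flexibility coefficients: a unit moment at one end gives L/(3EI) there and L/(6EI) at the far end, so f₁₁ = f₂₂ = 2/EI and f₁₂ = f₂₁ = 1/EI.
Compatibility — zero rotation at each built-in end:
  2 M_A + 1 M_B = 242.7
  1 M_A + 2 M_B = 205.7
Solving the pair gives M_A = 93.24 kip·ft and M_B = 56.25 kip·ft (hogging).

M_B = 56.25 kip·ft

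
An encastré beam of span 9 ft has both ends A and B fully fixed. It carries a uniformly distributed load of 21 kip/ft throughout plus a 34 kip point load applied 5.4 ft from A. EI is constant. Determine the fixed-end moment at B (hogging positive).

Take the two fixed-end moments M_A, M_B as redundants; the released structure is the simple span AB.
End rotations of the released simple span under the applied load (×1/EI):
  at A: UDL 21: wL³/(24EI) = 637.9/EI
  at B: UDL 21: wL³/(24EI) = 637.9/EI
  at A: point load 34 at a = 5.4: Pab(L + b)/(6LEI) = 154.2/EI
  at B: point load 34 at a = 5.4: Pab(L + a)/(6LEI) = 176.3/EI
  θ_A0 = 792.1/EI,  θ_B0 = 814.1/EI
Flexibility coefficients: a unit moment at one end gives L/(3EI) there and L/(6EI) at the far end, so f₁₁ = f₂₂ = 3/EI and f₁₂ = f₂₁ = 1.5/EI.
Compatibility — zero rotation at each built-in end:
  3 M_A + 1.5 M_B = 792.1
  1.5 M_A + 3 M_B = 814.1
Solving the pair gives M_A = 171.1 kip·ft and M_B = 185.8 kip·ft (hogging).

M_B = 185.8 kip·ft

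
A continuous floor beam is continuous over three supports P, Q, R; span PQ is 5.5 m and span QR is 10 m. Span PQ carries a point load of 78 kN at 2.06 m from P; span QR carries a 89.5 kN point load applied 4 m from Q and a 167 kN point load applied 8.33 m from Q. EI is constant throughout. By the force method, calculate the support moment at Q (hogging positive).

M_Q = 222.8 kN·m

Release continuity at Q by inserting a hinge; the redundant is the internal moment M_Q. The primary structure is two simply-supported spans PQ and QR.
Discontinuity in slope at Q on the released structure — sum the simple-span end rotations:
  span PQ: point load 78 at a = 2.06: Pab(L + a)/(6LEI) = 126.6/EI
  span QR: point load 89.5 at a = 4: Pab(L + b)/(6LEI) = 572.8/EI
  span QR: point load 167 at a = 8.33: Pab(L + b)/(6LEI) = 451.9/EI
  relative rotation θ_0 = (126.6 + 1025)/EI = 1151/EI
A unit hogging moment at Q produces rotation L₁/(3EI) + L₂/(3EI) = 5.167/EI.
Slope continuity at Q: θ_0 = M_Q·5.167/EI, so M_Q = 1151/5.167 = 222.8 kN·m (hogging).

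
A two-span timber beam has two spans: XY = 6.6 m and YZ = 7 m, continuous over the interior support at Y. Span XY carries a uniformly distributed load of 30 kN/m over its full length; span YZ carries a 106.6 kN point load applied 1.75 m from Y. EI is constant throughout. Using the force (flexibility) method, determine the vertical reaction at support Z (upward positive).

Release continuity at Y by inserting a hinge; the redundant is the internal moment M_Y. The primary structure is two simply-supported spans XY and YZ.
Rotations at Y on the released spans (each span's end-slope, ×1/EI):
  span XY: UDL 30: wL³/(24EI) = 359.4/EI
  span YZ: point load 106.6 at a = 1.75: Pab(L + b)/(6LEI) = 285.7/EI
  relative rotation θ_0 = (359.4 + 285.7)/EI = 645/EI
A unit hogging moment at Y produces rotation L₁/(3EI) + L₂/(3EI) = 4.533/EI.
Compatibility: M_Y·(L₁+L₂)/(3EI) = θ_0, giving M_Y = 142.3 kN·m (hogging).
Span YZ, ΣM about Z: R_Y^{YZ}·7 = 559.6 + 142.3, so R_Y^{YZ} = 100.3 kN and R_Z = 106.6 − 100.3 = 6.324 kN.

R_Z = 6.324 kN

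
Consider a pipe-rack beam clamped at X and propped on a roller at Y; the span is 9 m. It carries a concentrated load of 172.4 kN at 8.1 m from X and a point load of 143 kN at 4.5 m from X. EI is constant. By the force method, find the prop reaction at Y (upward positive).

R_Y = 191.3 kN

Release the roller at Y. Primary structure: cantilever fixed at X.
Primary-structure tip deflection at Y by superposition:
  point load 172.4 at a = 8.1: Pa²(3L − a)/(6EI) = 35630/EI
  point load 143 at a = 4.5: Pa²(3L − a)/(6EI) = 10859/EI
  δ_0 = 46489/EI
Flexibility coefficient — unit upward force at Y: δ_{YY} = L³/(3EI) = 243/EI.
The prop prevents deflection at Y: R_Y = δ_0/δ_{YY} = 46489/243 = 191.3 kN.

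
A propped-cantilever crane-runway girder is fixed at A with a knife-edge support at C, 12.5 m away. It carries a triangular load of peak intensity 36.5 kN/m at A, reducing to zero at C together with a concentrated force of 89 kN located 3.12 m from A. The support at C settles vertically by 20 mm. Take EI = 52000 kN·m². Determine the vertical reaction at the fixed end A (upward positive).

Choose R_C as the redundant. The primary structure is the cantilever fixed at A.
Downward deflection at the released point C due to the loads:
  triangular load, peak 36.5 at the fixed end: w₀L⁴/(30EI) = 29704/EI
  point load 89 at a = 3.12: Pa²(3L − a)/(6EI) = 4964/EI
  δ_0 = 34668/EI
Flexibility coefficient — unit upward force at C: δ_{CC} = L³/(3EI) = 651/EI.
With EI = 52000 kN·m²: δ_0 = 0.66669 m and δ_{CC} = 0.01252 m/kN.
Compatibility — the beam at C must follow the support down by 0.02 m: δ_0 − R_C·δ_{CC} = 0.02, so R_C = (0.66669 − 0.02)/0.01252 = 51.65 kN.
Vertical equilibrium: R_A = ΣP − R_C = 317.1 − 51.65 = 265.5 kN.

R_A = 265.5 kN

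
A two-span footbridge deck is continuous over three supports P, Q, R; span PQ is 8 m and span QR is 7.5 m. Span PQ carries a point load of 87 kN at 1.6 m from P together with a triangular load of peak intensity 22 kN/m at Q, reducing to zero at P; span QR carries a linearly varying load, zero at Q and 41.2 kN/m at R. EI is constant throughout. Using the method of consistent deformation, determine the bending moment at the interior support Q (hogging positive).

Insert a hinge at Q; M_Q is the redundant, and each span becomes simply supported.
Rotations at Q on the released spans (each span's end-slope, ×1/EI):
  span PQ: point load 87 at a = 1.6: Pab(L + a)/(6LEI) = 178.2/EI
  span PQ: triangular load, peak 22: w₀L³/(45EI) = 250.3/EI
  span QR: triangular load, peak 41.2: 7w₀L³/(360EI) = 338/EI
  relative rotation θ_0 = (428.5 + 338)/EI = 766.5/EI
A unit hogging moment at Q produces rotation L₁/(3EI) + L₂/(3EI) = 5.167/EI.
Compatibility: M_Q·(L₁+L₂)/(3EI) = θ_0, giving M_Q = 148.3 kN·m (hogging).

M_Q = 148.3 kN·m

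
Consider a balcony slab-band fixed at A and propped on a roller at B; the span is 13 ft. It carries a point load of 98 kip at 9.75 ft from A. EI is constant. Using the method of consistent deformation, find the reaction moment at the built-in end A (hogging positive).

M_A = 149.3 kip·ft

Remove the prop at B; the released (primary) structure is a cantilever built in at A.
Free-end deflection of the primary structure under the applied loading (downward +):
  point load 98 at a = 9.75: Pa²(3L − a)/(6EI) = 45416/EI
Tip deflection under a unit load at B: L³/(3EI) = 732.3/EI.
Compatibility at B: δ_0 − R_B·δ_{BB} = 0, so R_B = 45416/732.3 = 62.02 kip.
Moment equilibrium about A: M_A = Σ(load moments about A) − R_B·L = 955.5 − 62.02×13 = 149.3 kip·ft.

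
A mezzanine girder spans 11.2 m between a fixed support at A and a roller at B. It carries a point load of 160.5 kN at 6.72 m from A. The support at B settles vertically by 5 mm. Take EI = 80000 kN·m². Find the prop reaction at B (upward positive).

R_B = 68.48 kN

Remove the prop at B; the released (primary) structure is a cantilever built in at A.
Downward deflection at the released point B due to the loads:
  point load 160.5 at a = 6.72: Pa²(3L − a)/(6EI) = 32471/EI
Flexibility coefficient — unit upward force at B: δ_{BB} = L³/(3EI) = 468.3/EI.
With EI = 80000 kN·m²: δ_0 = 0.40588 m and δ_{BB} = 0.005854 m/kN.
Compatibility — the beam at B must follow the support down by 0.005 m: δ_0 − R_B·δ_{BB} = 0.005, so R_B = (0.40588 − 0.005)/0.005854 = 68.48 kN.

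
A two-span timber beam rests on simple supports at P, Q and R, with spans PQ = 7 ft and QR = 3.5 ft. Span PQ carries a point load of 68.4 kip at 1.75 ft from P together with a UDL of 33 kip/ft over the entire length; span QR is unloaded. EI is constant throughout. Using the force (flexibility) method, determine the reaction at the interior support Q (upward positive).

R_Q = 206.4 kip

Release continuity at Q by inserting a hinge; the redundant is the internal moment M_Q. The primary structure is two simply-supported spans PQ and QR.
End slopes at the hinge Q, treating each span as simply supported:
  span PQ: point load 68.4 at a = 1.75: Pab(L + a)/(6LEI) = 130.9/EI
  span PQ: UDL 33: wL³/(24EI) = 471.6/EI
  relative rotation θ_0 = (602.5 + 0)/EI = 602.5/EI
A unit hogging moment at Q produces rotation L₁/(3EI) + L₂/(3EI) = 3.5/EI.
Compatibility: M_Q·(L₁+L₂)/(3EI) = θ_0, giving M_Q = 172.2 kip·ft (hogging).
Span PQ, ΣM about P with M_Q applied at Q: R_Q^{PQ}·7 = 928.2 + 172.2, so R_Q^{PQ} = 157.2 kip and R_P = 299.4 − 157.2 = 142.2 kip.
Span QR, ΣM about R: R_Q^{QR}·3.5 = 0 + 172.2, so R_Q^{QR} = 49.19 kip and R_R = 0 − 49.19 = -49.19 kip.
R_Q = 157.2 + 49.19 = 206.4 kip.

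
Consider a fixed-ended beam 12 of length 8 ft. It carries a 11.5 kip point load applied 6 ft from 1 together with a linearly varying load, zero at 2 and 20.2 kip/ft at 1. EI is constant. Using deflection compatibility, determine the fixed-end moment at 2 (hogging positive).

M_2 = 56.03 kip·ft

Take the two fixed-end moments M_1, M_2 as redundants; the released structure is the simple span 12.
On the primary (simply-supported) span, the end slopes from the loading are:
  at 1: point load 11.5 at a = 6: Pab(L + b)/(6LEI) = 28.75/EI
  at 2: point load 11.5 at a = 6: Pab(L + a)/(6LEI) = 40.25/EI
  at 1: triangular load, peak 20.2: w₀L³/(45EI) = 229.8/EI
  at 2: triangular load, peak 20.2: 7w₀L³/(360EI) = 201.1/EI
  θ_10 = 258.6/EI,  θ_20 = 241.4/EI
Flexibility coefficients: a unit moment at one end gives L/(3EI) there and L/(6EI) at the far end, so f₁₁ = f₂₂ = 2.667/EI and f₁₂ = f₂₁ = 1.333/EI.
Compatibility — zero rotation at each built-in end:
  2.667 M_1 + 1.333 M_2 = 258.6
  1.333 M_1 + 2.667 M_2 = 241.4
Solving the pair gives M_1 = 68.95 kip·ft and M_2 = 56.03 kip·ft (hogging).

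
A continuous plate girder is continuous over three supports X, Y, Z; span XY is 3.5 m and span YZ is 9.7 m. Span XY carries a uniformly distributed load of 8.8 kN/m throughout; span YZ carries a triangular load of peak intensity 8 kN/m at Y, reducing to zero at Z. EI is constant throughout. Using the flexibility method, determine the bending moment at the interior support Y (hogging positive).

Take M_Y as the redundant. Released structure: two simple spans XY and YZ with a hinge at Y.
Rotations at Y on the released spans (each span's end-slope, ×1/EI):
  span XY: UDL 8.8: wL³/(24EI) = 15.72/EI
  span YZ: triangular load, peak 8: w₀L³/(45EI) = 162.3/EI
  relative rotation θ_0 = (15.72 + 162.3)/EI = 178/EI
A unit hogging moment at Y produces rotation L₁/(3EI) + L₂/(3EI) = 4.4/EI.
Slope continuity at Y: θ_0 = M_Y·4.4/EI, so M_Y = 178/4.4 = 40.45 kN·m (hogging).

M_Y = 40.45 kN·m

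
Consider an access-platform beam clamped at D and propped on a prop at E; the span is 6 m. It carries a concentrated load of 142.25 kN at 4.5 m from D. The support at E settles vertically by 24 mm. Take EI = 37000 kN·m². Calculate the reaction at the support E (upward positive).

Remove the prop at E; the released (primary) structure is a cantilever built in at D.
Deflection at E on the released cantilever, summing each load's contribution:
  point load 142.25 at a = 4.5: Pa²(3L − a)/(6EI) = 6481/EI
Tip deflection under a unit load at E: L³/(3EI) = 72/EI.
With EI = 37000 kN·m²: δ_0 = 0.17517 m and δ_{EE} = 0.001946 m/kN.
Compatibility — the beam at E must follow the support down by 0.024 m: δ_0 − R_E·δ_{EE} = 0.024, so R_E = (0.17517 − 0.024)/0.001946 = 77.68 kN.

R_E = 77.68 kN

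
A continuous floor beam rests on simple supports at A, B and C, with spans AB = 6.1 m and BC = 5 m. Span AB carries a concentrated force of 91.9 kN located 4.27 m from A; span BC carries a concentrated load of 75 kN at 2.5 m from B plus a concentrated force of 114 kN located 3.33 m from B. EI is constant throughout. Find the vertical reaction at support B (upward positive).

R_B = 185.3 kN

Release continuity at B by inserting a hinge; the redundant is the internal moment M_B. The primary structure is two simply-supported spans AB and BC.
Discontinuity in slope at B on the released structure — sum the simple-span end rotations:
  span AB: point load 91.9 at a = 4.27: Pab(L + a)/(6LEI) = 203.5/EI
  span BC: point load 75 at a = 2.5: Pab(L + b)/(6LEI) = 117.2/EI
  span BC: point load 114 at a = 3.33: Pab(L + b)/(6LEI) = 141/EI
  relative rotation θ_0 = (203.5 + 258.1)/EI = 461.6/EI
A unit hogging moment at B produces rotation L₁/(3EI) + L₂/(3EI) = 3.7/EI.
Compatibility: M_B·(L₁+L₂)/(3EI) = θ_0, giving M_B = 124.8 kN·m (hogging).
Span AB, ΣM about A with M_B applied at B: R_B^{AB}·6.1 = 392.4 + 124.8, so R_B^{AB} = 84.78 kN and R_A = 91.9 − 84.78 = 7.118 kN.
Span BC, ΣM about C: R_B^{BC}·5 = 377.9 + 124.8, so R_B^{BC} = 100.5 kN and R_C = 189 − 100.5 = 88.47 kN.
R_B = 84.78 + 100.5 = 185.3 kN.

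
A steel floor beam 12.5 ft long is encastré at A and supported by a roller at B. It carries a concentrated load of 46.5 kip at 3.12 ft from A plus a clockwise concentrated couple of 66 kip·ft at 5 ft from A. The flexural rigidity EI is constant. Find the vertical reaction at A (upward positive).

R_A = 37.45 kip

Choose R_B as the redundant. The primary structure is the cantilever fixed at A.
Deflection at B on the released cantilever, summing each load's contribution:
  point load 46.5 at a = 3.12: Pa²(3L − a)/(6EI) = 2594/EI
  clockwise couple 66 at a = 5: M₀a(2L − a)/(2EI) = 3300/EI
  δ_0 = 5894/EI
Tip deflection under a unit load at B: L³/(3EI) = 651/EI.
The prop prevents deflection at B: R_B = δ_0/δ_{BB} = 5894/651 = 9.053 kip.
Vertical equilibrium: R_A = ΣP − R_B = 46.5 − 9.053 = 37.45 kip.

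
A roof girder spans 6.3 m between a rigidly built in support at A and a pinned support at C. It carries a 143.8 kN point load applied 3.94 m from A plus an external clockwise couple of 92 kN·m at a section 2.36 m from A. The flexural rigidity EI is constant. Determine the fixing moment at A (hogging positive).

M_A = 153.8 kN·m

Remove the prop at C; the released (primary) structure is a cantilever built in at A.
Primary-structure tip deflection at C by superposition:
  point load 143.8 at a = 3.94: Pa²(3L − a)/(6EI) = 5566/EI
  clockwise couple 92 at a = 2.36: M₀a(2L − a)/(2EI) = 1112/EI
  δ_0 = 6678/EI
Tip deflection under a unit load at C: L³/(3EI) = 83.35/EI.
The prop prevents deflection at C: R_C = δ_0/δ_{CC} = 6678/83.35 = 80.12 kN.
Moment equilibrium about A: M_A = Σ(load moments about A) − R_C·L = 658.6 − 80.12×6.3 = 153.8 kN·m.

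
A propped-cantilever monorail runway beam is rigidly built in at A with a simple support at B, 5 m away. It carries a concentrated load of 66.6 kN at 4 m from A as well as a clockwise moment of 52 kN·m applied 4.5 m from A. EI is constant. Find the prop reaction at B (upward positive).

Take the reaction at B as the redundant and release it; the primary structure is a cantilever fixed at A.
Free-end deflection of the primary structure under the applied loading (downward +):
  point load 66.6 at a = 4: Pa²(3L − a)/(6EI) = 1954/EI
  clockwise couple 52 at a = 4.5: M₀a(2L − a)/(2EI) = 643.5/EI
  δ_0 = 2597/EI
Tip deflection under a unit load at B: L³/(3EI) = 41.67/EI.
The prop prevents deflection at B: R_B = δ_0/δ_{BB} = 2597/41.67 = 62.33 kN.

R_B = 62.33 kN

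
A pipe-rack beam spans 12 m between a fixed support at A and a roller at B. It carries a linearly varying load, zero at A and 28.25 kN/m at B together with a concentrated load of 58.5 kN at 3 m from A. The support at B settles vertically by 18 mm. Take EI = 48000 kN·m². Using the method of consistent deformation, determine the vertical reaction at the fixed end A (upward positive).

R_A = 131.2 kN

Remove the prop at B; the released (primary) structure is a cantilever built in at A.
Downward deflection at the released point B due to the loads:
  triangular load, peak 28.25 at the free end: 11w₀L⁴/(120EI) = 53698/EI
  point load 58.5 at a = 3: Pa²(3L − a)/(6EI) = 2896/EI
  δ_0 = 56593/EI
Flexibility coefficient — unit upward force at B: δ_{BB} = L³/(3EI) = 576/EI.
With EI = 48000 kN·m²: δ_0 = 1.179 m and δ_{BB} = 0.012 m/kN.
Compatibility — the beam at B must follow the support down by 0.018 m: δ_0 − R_B·δ_{BB} = 0.018, so R_B = (1.179 − 0.018)/0.012 = 96.75 kN.
Vertical equilibrium: R_A = ΣP − R_B = 228 − 96.75 = 131.2 kN.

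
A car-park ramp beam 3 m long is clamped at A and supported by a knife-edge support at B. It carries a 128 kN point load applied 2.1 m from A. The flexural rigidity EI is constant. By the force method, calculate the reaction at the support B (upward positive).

Take the reaction at B as the redundant and release it; the primary structure is a cantilever fixed at A.
Free-end deflection of the primary structure under the applied loading (downward +):
  point load 128 at a = 2.1: Pa²(3L − a)/(6EI) = 649.2/EI
Tip deflection under a unit load at B: L³/(3EI) = 9/EI.
The prop prevents deflection at B: R_B = δ_0/δ_{BB} = 649.2/9 = 72.13 kN.

R_B = 72.13 kN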